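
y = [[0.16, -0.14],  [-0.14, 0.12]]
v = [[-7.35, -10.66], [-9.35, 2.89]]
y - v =[[7.51, 10.52], [9.21, -2.77]]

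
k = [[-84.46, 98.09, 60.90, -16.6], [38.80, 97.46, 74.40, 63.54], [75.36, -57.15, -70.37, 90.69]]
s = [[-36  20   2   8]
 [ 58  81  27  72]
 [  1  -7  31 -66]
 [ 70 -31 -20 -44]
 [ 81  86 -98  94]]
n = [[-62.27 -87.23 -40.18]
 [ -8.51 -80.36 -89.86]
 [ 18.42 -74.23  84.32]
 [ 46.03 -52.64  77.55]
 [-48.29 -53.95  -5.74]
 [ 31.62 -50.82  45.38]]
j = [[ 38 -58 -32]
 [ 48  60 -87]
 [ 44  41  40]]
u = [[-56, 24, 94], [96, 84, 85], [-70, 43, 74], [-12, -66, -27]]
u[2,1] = 43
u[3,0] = -12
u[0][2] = 94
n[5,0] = 31.62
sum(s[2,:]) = -41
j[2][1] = 41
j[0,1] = -58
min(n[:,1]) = -87.23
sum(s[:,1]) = 149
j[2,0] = 44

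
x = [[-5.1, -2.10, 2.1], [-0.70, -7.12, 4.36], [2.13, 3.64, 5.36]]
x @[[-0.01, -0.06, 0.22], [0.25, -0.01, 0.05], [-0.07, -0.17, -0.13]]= [[-0.62,  -0.03,  -1.5], [-2.08,  -0.63,  -1.08], [0.51,  -1.08,  -0.05]]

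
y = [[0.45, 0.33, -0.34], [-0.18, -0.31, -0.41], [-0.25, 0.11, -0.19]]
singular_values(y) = [0.67, 0.56, 0.27]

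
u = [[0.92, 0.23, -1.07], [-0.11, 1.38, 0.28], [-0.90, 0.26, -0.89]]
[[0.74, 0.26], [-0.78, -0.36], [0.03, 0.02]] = u @ [[0.33,0.11],[-0.44,-0.21],[-0.50,-0.19]]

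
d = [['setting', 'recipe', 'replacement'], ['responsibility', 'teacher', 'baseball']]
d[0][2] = 'replacement'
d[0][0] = 'setting'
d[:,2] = ['replacement', 'baseball']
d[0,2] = 'replacement'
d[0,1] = 'recipe'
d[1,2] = 'baseball'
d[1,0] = 'responsibility'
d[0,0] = 'setting'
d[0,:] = ['setting', 'recipe', 'replacement']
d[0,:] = ['setting', 'recipe', 'replacement']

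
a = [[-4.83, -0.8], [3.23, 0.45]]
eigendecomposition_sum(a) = [[-4.84, -0.82], [3.3, 0.56]] + [[0.01,0.02], [-0.07,-0.11]]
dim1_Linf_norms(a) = [4.83, 3.23]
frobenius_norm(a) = 5.88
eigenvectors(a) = [[-0.83, 0.17], [0.56, -0.99]]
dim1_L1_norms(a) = [5.63, 3.68]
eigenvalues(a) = [-4.28, -0.1]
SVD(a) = [[-0.83, 0.55], [0.55, 0.83]] @ diag([5.882127989195938, 0.0697876688086337]) @ [[0.99, 0.16], [0.16, -0.99]]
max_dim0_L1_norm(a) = 8.06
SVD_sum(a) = [[-4.84, -0.76], [3.22, 0.51]] + [[0.01, -0.04], [0.01, -0.06]]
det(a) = 0.41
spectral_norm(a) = 5.88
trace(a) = -4.38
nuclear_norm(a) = 5.95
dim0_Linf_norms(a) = [4.83, 0.8]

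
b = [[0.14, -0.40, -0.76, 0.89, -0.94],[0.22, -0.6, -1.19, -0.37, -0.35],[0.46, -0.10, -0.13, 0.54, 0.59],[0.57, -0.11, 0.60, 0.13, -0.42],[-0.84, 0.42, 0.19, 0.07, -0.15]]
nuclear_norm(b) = 5.17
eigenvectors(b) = [[-0.62+0.00j, 0.54+0.00j, 0.54-0.00j, (-0.38+0j), (0.38+0j)], [0.18+0.00j, (0.27-0.39j), (0.27+0.39j), (-0.84+0j), (0.87+0j)], [(-0.3+0j), 0.06-0.41j, 0.06+0.41j, 0.32+0.00j, (-0.28+0j)], [-0.61+0.00j, -0.30+0.19j, -0.30-0.19j, 0.11+0.00j, -0.07+0.00j], [0.35+0.00j, (0.18+0.39j), (0.18-0.39j), (0.17+0j), (-0.14+0j)]]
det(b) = -0.00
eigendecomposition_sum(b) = [[(0.5-0j),(-0.23-0j),(0.07+0j),0.47-0.00j,(-0.39-0j)], [(-0.14+0j),0.06+0.00j,-0.02+0.00j,-0.13+0.00j,(0.11+0j)], [0.25-0.00j,(-0.11-0j),0.03+0.00j,(0.23-0j),-0.19-0.00j], [0.50-0.00j,-0.22-0.00j,0.06+0.00j,0.46-0.00j,-0.38-0.00j], [(-0.28+0j),0.13+0.00j,-0.04+0.00j,(-0.26+0j),(0.22+0j)]] + [[-0.24+0.24j,0.03-0.12j,-0.28-0.21j,0.35+0.01j,-0.09+0.32j], [(0.05+0.3j),-0.07-0.08j,-0.29+0.10j,(0.18-0.25j),(0.19+0.23j)], [(0.16+0.21j),-0.09-0.04j,(-0.19+0.19j),(0.04-0.26j),0.24+0.10j], [0.05-0.22j,0.03+0.08j,0.23+0.02j,(-0.2+0.12j),(-0.07-0.21j)], [-0.25-0.10j,0.10-0.02j,0.06-0.27j,(0.11+0.26j),-0.26+0.04j]] + [[-0.24-0.24j,0.03+0.12j,-0.28+0.21j,0.35-0.01j,-0.09-0.32j], [(0.05-0.3j),(-0.07+0.08j),(-0.29-0.1j),0.18+0.25j,(0.19-0.23j)], [0.16-0.21j,-0.09+0.04j,-0.19-0.19j,(0.04+0.26j),0.24-0.10j], [0.05+0.22j,(0.03-0.08j),(0.23-0.02j),-0.20-0.12j,(-0.07+0.21j)], [-0.25+0.10j,0.10+0.02j,0.06+0.27j,(0.11-0.26j),(-0.26-0.04j)]] + [[0.09+0.00j, -0.16-0.00j, -0.20-0.00j, (-0.19-0j), -0.27+0.00j], [0.19+0.00j, -0.35-0.00j, -0.43-0.00j, (-0.41-0j), (-0.59+0j)], [(-0.07-0j), 0.13+0.00j, 0.16+0.00j, 0.16+0.00j, (0.23-0j)], [-0.02-0.00j, 0.04+0.00j, 0.05+0.00j, 0.05+0.00j, (0.08-0j)], [(-0.04-0j), (0.07+0j), (0.09+0j), (0.08+0j), (0.12-0j)]] + [[0.04+0.00j, -0.08-0.00j, (-0.07-0j), -0.08-0.00j, -0.11+0.00j], [(0.08+0j), -0.17-0.00j, -0.16-0.00j, (-0.19-0j), (-0.25+0j)], [(-0.03-0j), 0.06+0.00j, 0.05+0.00j, (0.06+0j), 0.08-0.00j], [-0.01-0.00j, 0.01+0.00j, 0.01+0.00j, (0.02+0j), (0.02-0j)], [-0.01-0.00j, 0.03+0.00j, (0.03+0j), (0.03+0j), 0.04-0.00j]]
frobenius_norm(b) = 2.69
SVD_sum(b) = [[0.32, -0.56, -1.00, 0.29, -0.59], [0.29, -0.51, -0.92, 0.27, -0.54], [0.02, -0.04, -0.08, 0.02, -0.04], [-0.01, 0.02, 0.04, -0.01, 0.02], [-0.10, 0.18, 0.32, -0.09, 0.19]] + [[0.2, -0.03, 0.12, 0.15, 0.0], [-0.36, 0.06, -0.22, -0.27, -0.01], [0.41, -0.07, 0.25, 0.31, 0.01], [0.53, -0.09, 0.32, 0.4, 0.01], [-0.37, 0.06, -0.23, -0.28, -0.01]] + [[-0.33, 0.16, 0.18, 0.33, -0.46], [0.23, -0.11, -0.12, -0.23, 0.32], [0.19, -0.09, -0.10, -0.19, 0.27], [-0.09, 0.05, 0.05, 0.1, -0.13], [-0.31, 0.15, 0.17, 0.32, -0.44]] + [[-0.05, 0.03, -0.06, 0.12, 0.11], [0.06, -0.03, 0.07, -0.13, -0.12], [-0.17, 0.1, -0.21, 0.40, 0.36], [0.15, -0.09, 0.19, -0.36, -0.32], [-0.05, 0.03, -0.07, 0.13, 0.11]] + [[0.00, 0.00, -0.00, -0.00, -0.00], [-0.0, -0.00, 0.00, 0.0, 0.0], [-0.0, -0.0, 0.00, 0.0, 0.00], [-0.00, -0.00, 0.00, 0.0, 0.00], [-0.0, -0.00, 0.00, 0.0, 0.00]]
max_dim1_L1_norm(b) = 3.13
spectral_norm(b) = 1.89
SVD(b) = [[-0.72, 0.23, -0.6, -0.21, -0.2], [-0.66, -0.41, 0.42, 0.23, 0.42], [-0.05, 0.48, 0.34, -0.69, 0.42], [0.03, 0.61, -0.17, 0.62, 0.47], [0.23, -0.43, -0.57, -0.22, 0.62]] @ diag([1.8945401683293737, 1.2230780020243888, 1.1718769126864965, 0.8788058597315824, 0.0015855485906028878]) @ [[-0.23, 0.41, 0.74, -0.21, 0.44], [0.71, -0.12, 0.44, 0.54, 0.02], [0.47, -0.23, -0.25, -0.48, 0.66], [0.27, -0.17, 0.34, -0.66, -0.59], [-0.38, -0.86, 0.29, 0.08, 0.15]]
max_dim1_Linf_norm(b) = 1.19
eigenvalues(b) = [(1.28+0j), (-0.97+0.51j), (-0.97-0.51j), (0.08+0j), (-0.03+0j)]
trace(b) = -0.61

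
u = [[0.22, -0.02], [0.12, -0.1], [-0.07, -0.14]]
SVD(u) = [[-0.84, 0.1], [-0.51, -0.46], [0.17, -0.88]] @ diag([0.26233955660574326, 0.16993515539729265]) @ [[-0.99, 0.17], [0.17, 0.99]]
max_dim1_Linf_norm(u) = 0.22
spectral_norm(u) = 0.26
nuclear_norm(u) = 0.43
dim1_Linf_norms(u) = [0.22, 0.12, 0.14]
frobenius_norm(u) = 0.31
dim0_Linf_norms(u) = [0.22, 0.14]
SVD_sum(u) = [[0.22, -0.04], [0.13, -0.02], [-0.04, 0.01]] + [[0.00, 0.02], [-0.01, -0.08], [-0.03, -0.15]]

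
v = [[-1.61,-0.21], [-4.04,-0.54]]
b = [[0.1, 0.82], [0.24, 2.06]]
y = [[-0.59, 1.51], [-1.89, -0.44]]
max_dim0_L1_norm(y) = 2.48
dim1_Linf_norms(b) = [0.82, 2.06]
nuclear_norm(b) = 2.24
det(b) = 0.01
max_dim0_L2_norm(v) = 4.35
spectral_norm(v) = 4.39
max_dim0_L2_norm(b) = 2.22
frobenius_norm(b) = 2.23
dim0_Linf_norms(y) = [1.89, 1.51]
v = b @ y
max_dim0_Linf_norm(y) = 1.89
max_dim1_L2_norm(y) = 1.94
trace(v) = -2.15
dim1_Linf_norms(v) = [1.61, 4.04]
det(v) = 0.02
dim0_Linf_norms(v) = [4.04, 0.54]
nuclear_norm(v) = 4.39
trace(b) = 2.16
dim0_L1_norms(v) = [5.65, 0.75]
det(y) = 3.11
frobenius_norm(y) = 2.53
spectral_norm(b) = 2.23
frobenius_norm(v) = 4.39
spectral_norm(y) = 1.98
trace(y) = -1.03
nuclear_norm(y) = 3.55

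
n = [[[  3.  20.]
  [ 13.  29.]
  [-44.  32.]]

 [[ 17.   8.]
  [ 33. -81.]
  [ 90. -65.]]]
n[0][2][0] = -44.0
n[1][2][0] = 90.0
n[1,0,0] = 17.0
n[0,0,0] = 3.0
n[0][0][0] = 3.0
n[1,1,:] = [33.0, -81.0]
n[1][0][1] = 8.0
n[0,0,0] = 3.0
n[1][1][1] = -81.0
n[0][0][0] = 3.0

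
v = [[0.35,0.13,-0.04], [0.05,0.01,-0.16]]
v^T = [[0.35, 0.05],[0.13, 0.01],[-0.04, -0.16]]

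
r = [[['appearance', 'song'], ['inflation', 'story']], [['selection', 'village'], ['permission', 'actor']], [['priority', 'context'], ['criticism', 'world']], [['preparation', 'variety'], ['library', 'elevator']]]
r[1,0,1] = 'village'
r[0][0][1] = 'song'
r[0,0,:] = ['appearance', 'song']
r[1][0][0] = 'selection'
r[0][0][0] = 'appearance'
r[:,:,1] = [['song', 'story'], ['village', 'actor'], ['context', 'world'], ['variety', 'elevator']]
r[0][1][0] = 'inflation'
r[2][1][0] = 'criticism'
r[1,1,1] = 'actor'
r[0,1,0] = 'inflation'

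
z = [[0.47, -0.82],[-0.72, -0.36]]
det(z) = -0.760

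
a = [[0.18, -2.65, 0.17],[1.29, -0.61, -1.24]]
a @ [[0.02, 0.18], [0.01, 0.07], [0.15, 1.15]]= [[0.00, 0.04], [-0.17, -1.24]]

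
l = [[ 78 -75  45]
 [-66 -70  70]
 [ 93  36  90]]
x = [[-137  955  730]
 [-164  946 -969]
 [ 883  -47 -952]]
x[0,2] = 730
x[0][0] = -137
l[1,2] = 70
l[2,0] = 93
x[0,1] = 955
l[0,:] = [78, -75, 45]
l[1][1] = -70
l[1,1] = -70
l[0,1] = -75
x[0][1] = 955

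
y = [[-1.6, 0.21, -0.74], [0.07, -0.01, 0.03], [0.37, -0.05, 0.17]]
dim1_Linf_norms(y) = [1.6, 0.07, 0.37]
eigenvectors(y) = [[0.97, 0.36, 0.20], [-0.04, 0.75, -0.73], [-0.23, -0.56, -0.65]]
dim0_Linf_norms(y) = [1.6, 0.21, 0.74]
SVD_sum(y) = [[-1.60, 0.21, -0.74], [0.07, -0.01, 0.03], [0.37, -0.05, 0.17]] + [[0.0, -0.0, -0.00], [0.0, -0.00, -0.00], [0.0, -0.0, -0.00]] + [[-0.00, -0.0, 0.0], [0.0, 0.0, -0.0], [-0.0, -0.00, 0.0]]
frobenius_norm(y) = 1.82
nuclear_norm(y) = 1.83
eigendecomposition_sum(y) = [[-1.60, 0.21, -0.74], [0.07, -0.01, 0.03], [0.37, -0.05, 0.17]] + [[-0.00, 0.0, -0.00],[-0.00, 0.0, -0.00],[0.0, -0.00, 0.00]] + [[0.00, 0.00, 0.0],  [-0.0, -0.00, -0.00],  [-0.00, -0.0, -0.0]]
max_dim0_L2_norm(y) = 1.64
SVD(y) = [[-0.97, -0.16, 0.16], [0.04, -0.81, -0.58], [0.22, -0.56, 0.80]] @ diag([1.823702688767581, 0.002809542340194991, 0.0007806751791041548]) @ [[0.90, -0.12, 0.42],[-0.29, 0.56, 0.78],[-0.33, -0.82, 0.47]]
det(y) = 0.00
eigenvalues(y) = [-1.44, 0.0, -0.0]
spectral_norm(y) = 1.82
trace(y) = -1.44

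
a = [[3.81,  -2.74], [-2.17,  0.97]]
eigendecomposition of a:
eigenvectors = [[0.89, 0.54], [-0.46, 0.84]]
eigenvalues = [5.21, -0.43]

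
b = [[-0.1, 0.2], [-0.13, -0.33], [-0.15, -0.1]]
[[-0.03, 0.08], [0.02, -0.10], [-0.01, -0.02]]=b@[[0.12, -0.11],  [-0.1, 0.34]]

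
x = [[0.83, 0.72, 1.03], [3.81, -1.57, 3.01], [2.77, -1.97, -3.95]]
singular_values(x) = [5.33, 5.12, 0.87]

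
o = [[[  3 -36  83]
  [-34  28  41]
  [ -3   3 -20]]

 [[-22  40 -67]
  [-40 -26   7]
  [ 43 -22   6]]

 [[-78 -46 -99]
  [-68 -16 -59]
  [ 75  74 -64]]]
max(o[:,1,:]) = 41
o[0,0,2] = 83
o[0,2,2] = -20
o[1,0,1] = 40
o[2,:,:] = [[-78, -46, -99], [-68, -16, -59], [75, 74, -64]]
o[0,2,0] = -3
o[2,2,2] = -64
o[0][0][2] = 83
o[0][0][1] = -36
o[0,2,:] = [-3, 3, -20]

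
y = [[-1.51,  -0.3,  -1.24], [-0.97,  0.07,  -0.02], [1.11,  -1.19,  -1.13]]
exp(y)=[[0.04,  0.17,  -0.26], [-0.45,  1.04,  0.24], [0.47,  -0.70,  0.06]]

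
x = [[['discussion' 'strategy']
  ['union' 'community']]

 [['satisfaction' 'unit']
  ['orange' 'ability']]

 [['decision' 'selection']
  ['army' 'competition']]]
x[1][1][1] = 'ability'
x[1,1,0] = 'orange'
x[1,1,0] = 'orange'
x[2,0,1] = 'selection'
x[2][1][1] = 'competition'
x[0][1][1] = 'community'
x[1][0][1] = 'unit'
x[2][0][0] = 'decision'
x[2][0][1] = 'selection'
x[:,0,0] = ['discussion', 'satisfaction', 'decision']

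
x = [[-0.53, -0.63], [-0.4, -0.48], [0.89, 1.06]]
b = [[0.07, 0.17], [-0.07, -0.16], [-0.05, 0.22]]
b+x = [[-0.46, -0.46], [-0.47, -0.64], [0.84, 1.28]]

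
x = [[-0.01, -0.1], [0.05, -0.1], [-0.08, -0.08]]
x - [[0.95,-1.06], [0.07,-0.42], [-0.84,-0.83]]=[[-0.96,0.96], [-0.02,0.32], [0.76,0.75]]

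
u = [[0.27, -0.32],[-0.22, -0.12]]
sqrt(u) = [[0.51+0.10j,(-0.31+0.25j)], [(-0.21+0.17j),(0.13+0.4j)]]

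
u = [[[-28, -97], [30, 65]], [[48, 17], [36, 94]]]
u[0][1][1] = 65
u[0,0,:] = [-28, -97]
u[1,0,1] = 17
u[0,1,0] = 30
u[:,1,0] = [30, 36]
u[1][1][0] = 36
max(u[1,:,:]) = 94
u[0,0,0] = -28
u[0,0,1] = -97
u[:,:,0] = [[-28, 30], [48, 36]]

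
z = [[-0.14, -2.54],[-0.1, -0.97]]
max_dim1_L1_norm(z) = 2.68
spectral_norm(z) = 2.72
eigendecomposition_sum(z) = [[0.08, -0.19],[-0.01, 0.02]] + [[-0.22, -2.35], [-0.09, -0.99]]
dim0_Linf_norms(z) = [0.14, 2.54]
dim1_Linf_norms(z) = [2.54, 0.97]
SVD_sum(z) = [[-0.16, -2.54], [-0.06, -0.97]] + [[0.02, -0.00], [-0.04, 0.0]]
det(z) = -0.12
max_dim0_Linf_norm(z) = 2.54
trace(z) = -1.11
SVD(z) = [[-0.93, -0.36], [-0.36, 0.93]] @ diag([2.724007551138202, 0.043391950198747135]) @ [[0.06, 1.00], [-1.00, 0.06]]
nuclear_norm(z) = 2.77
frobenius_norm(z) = 2.72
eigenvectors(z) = [[1.0,0.92], [-0.09,0.39]]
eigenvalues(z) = [0.1, -1.21]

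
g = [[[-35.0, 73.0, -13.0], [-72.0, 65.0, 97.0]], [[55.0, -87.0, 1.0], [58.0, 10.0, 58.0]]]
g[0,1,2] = 97.0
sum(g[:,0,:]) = -6.0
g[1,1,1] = 10.0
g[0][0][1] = 73.0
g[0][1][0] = -72.0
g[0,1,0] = -72.0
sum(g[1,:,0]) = 113.0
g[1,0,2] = 1.0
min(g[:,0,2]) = -13.0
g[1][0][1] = -87.0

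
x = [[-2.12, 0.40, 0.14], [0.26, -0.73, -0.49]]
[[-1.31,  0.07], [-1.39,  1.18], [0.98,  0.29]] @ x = [[2.8, -0.58, -0.22], [3.25, -1.42, -0.77], [-2.00, 0.18, -0.0]]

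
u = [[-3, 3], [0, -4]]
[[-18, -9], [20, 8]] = u@[[1, 1], [-5, -2]]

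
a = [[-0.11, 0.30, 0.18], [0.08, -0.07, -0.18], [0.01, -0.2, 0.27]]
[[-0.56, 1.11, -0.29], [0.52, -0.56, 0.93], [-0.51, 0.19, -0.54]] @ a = [[0.15, -0.19, -0.38], [-0.09, 0.01, 0.45], [0.07, -0.06, -0.27]]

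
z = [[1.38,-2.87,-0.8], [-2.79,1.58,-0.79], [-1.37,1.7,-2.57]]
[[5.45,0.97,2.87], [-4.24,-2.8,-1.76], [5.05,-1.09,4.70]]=z @ [[2.54,  1.14,  1.53], [0.21,  0.22,  0.4], [-3.18,  -0.04,  -2.38]]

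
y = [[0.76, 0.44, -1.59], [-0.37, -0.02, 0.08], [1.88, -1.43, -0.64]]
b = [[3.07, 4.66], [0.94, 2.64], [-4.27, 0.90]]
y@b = [[9.54, 3.27], [-1.5, -1.70], [7.16, 4.41]]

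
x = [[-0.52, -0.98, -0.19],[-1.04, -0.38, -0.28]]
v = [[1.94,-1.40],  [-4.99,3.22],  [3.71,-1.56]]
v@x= [[0.45, -1.37, 0.02], [-0.75, 3.67, 0.05], [-0.31, -3.04, -0.27]]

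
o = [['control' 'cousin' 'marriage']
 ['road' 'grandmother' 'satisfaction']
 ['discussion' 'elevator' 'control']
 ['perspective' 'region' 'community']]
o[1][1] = 'grandmother'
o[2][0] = 'discussion'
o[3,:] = ['perspective', 'region', 'community']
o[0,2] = 'marriage'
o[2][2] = 'control'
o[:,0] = ['control', 'road', 'discussion', 'perspective']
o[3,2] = 'community'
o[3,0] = 'perspective'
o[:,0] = ['control', 'road', 'discussion', 'perspective']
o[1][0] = 'road'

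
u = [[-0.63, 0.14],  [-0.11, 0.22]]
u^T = [[-0.63, -0.11], [0.14, 0.22]]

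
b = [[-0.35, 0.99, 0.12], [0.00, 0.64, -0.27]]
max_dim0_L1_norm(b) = 1.63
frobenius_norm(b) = 1.26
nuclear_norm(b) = 1.56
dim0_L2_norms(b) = [0.35, 1.18, 0.3]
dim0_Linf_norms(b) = [0.35, 0.99, 0.27]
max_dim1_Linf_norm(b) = 0.99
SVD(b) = [[-0.86,-0.52], [-0.52,0.86]] @ diag([1.2163557402769336, 0.3463794351507505]) @ [[0.25, -0.97, 0.03], [0.52, 0.11, -0.85]]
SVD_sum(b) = [[-0.26, 1.01, -0.03],[-0.15, 0.61, -0.02]] + [[-0.09, -0.02, 0.15], [0.15, 0.03, -0.25]]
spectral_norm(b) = 1.22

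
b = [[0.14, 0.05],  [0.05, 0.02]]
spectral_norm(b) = 0.16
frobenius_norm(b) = 0.16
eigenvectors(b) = [[0.94, -0.34], [0.34, 0.94]]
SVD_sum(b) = [[0.14, 0.05], [0.05, 0.02]] + [[0.0, -0.00], [-0.00, 0.00]]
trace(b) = 0.16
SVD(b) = [[-0.94,  -0.34], [-0.34,  0.94]] @ diag([0.15810249675906654, 0.0018975032409334562]) @ [[-0.94, -0.34], [-0.34, 0.94]]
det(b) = 0.00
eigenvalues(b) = [0.16, 0.0]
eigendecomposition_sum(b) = [[0.14, 0.05], [0.05, 0.02]] + [[0.00,-0.0], [-0.00,0.00]]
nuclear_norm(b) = 0.16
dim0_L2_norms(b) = [0.15, 0.05]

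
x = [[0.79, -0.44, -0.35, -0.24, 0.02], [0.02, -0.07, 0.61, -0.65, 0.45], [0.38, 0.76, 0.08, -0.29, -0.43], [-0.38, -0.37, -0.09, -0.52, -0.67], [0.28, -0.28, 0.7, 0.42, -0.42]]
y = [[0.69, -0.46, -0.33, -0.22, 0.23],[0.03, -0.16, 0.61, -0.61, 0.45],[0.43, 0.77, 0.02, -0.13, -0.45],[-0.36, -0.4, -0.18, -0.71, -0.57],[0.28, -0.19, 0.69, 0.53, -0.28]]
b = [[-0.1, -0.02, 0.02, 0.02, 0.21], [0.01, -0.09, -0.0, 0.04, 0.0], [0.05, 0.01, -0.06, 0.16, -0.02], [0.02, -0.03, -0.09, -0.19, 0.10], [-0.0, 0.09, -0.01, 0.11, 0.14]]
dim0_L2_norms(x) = [1.0, 1.0, 1.0, 1.01, 1.01]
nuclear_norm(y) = 4.92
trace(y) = -0.44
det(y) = -0.86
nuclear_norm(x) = 5.00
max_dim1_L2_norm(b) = 0.24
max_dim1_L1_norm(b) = 0.43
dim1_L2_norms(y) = [0.95, 0.99, 1.0, 1.07, 0.97]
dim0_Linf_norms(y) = [0.69, 0.77, 0.69, 0.71, 0.57]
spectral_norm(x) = 1.01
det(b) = 0.00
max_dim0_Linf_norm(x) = 0.79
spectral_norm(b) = 0.29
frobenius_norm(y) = 2.23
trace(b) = -0.30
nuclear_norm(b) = 0.84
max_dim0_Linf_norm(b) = 0.21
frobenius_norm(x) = 2.24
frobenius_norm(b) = 0.44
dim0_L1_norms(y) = [1.79, 1.98, 1.83, 2.2, 1.98]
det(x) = -1.00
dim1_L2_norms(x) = [1.0, 1.0, 1.0, 1.0, 1.0]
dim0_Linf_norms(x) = [0.79, 0.76, 0.7, 0.65, 0.67]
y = b + x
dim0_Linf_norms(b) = [0.1, 0.09, 0.09, 0.19, 0.21]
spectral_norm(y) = 1.25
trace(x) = -0.14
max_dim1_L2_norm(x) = 1.0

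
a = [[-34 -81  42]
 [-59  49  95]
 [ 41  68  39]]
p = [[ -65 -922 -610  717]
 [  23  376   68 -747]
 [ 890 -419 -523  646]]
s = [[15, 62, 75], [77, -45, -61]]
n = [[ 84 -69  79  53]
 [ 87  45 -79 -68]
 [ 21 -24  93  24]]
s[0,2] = 75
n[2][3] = 24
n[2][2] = 93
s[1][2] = -61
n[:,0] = [84, 87, 21]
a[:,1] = [-81, 49, 68]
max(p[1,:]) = 376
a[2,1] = 68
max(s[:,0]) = 77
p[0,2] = -610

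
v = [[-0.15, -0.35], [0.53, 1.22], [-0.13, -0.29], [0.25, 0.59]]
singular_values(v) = [1.56, 0.01]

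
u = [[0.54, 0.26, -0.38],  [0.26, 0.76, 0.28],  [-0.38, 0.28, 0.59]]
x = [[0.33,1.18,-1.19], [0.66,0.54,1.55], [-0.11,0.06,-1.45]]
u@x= [[0.39, 0.75, 0.31], [0.56, 0.73, 0.46], [-0.01, -0.26, 0.03]]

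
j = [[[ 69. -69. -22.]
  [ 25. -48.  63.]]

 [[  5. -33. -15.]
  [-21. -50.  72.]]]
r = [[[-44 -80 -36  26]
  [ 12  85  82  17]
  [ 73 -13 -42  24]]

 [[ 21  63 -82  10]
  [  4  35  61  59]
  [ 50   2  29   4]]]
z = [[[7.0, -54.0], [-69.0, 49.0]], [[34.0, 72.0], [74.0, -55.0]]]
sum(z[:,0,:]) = 59.0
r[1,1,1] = 35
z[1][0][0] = 34.0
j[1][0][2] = -15.0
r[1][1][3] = 59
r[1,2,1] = 2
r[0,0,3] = 26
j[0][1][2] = 63.0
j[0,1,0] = 25.0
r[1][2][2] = 29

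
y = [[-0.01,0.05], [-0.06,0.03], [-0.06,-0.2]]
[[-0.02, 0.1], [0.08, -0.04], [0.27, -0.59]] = y @[[-1.77,1.88], [-0.82,2.41]]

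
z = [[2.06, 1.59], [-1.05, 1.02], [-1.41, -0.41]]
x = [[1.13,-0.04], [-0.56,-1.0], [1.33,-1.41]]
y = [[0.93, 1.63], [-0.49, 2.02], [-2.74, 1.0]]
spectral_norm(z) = 2.97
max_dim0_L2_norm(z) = 2.71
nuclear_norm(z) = 4.47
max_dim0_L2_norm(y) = 2.93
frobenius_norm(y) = 4.04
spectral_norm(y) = 3.23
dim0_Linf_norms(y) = [2.74, 2.02]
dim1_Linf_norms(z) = [2.06, 1.05, 1.41]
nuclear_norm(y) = 5.66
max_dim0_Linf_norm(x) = 1.41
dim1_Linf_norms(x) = [1.13, 1.0, 1.41]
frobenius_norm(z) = 3.33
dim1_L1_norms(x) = [1.17, 1.56, 2.74]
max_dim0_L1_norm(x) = 3.02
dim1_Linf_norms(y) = [1.63, 2.02, 2.74]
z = x + y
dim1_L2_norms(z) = [2.6, 1.46, 1.47]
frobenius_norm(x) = 2.52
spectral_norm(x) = 2.13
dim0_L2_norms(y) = [2.93, 2.78]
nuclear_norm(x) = 3.47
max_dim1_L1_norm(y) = 3.74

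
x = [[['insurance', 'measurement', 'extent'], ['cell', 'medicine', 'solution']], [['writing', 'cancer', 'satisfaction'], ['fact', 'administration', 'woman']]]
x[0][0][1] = 'measurement'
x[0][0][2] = 'extent'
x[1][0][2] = 'satisfaction'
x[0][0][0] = 'insurance'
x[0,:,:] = [['insurance', 'measurement', 'extent'], ['cell', 'medicine', 'solution']]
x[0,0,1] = 'measurement'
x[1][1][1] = 'administration'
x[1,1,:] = ['fact', 'administration', 'woman']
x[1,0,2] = 'satisfaction'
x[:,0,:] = [['insurance', 'measurement', 'extent'], ['writing', 'cancer', 'satisfaction']]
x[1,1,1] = 'administration'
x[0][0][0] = 'insurance'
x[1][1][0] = 'fact'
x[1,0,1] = 'cancer'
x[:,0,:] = [['insurance', 'measurement', 'extent'], ['writing', 'cancer', 'satisfaction']]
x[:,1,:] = [['cell', 'medicine', 'solution'], ['fact', 'administration', 'woman']]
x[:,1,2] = ['solution', 'woman']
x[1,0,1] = 'cancer'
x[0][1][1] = 'medicine'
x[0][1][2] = 'solution'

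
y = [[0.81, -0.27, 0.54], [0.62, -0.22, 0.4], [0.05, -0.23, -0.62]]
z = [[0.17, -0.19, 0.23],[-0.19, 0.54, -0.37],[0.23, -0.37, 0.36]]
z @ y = [[0.03, -0.06, -0.13], [0.16, 0.02, 0.34], [-0.03, -0.06, -0.25]]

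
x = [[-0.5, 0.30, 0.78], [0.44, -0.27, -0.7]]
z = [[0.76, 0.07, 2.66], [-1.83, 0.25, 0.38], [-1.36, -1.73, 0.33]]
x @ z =[[-1.99, -1.31, -0.96],  [1.78, 1.17, 0.84]]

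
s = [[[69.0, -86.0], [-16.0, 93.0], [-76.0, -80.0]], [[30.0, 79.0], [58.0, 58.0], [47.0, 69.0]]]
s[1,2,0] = 47.0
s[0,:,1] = [-86.0, 93.0, -80.0]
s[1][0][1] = 79.0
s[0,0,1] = -86.0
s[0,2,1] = -80.0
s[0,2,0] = -76.0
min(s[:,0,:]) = -86.0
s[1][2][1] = 69.0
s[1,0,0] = 30.0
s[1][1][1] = 58.0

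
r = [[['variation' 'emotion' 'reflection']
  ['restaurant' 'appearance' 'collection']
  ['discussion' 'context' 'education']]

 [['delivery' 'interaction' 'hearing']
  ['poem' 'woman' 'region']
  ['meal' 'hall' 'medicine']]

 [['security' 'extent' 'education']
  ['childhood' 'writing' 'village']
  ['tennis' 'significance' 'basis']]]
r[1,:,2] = ['hearing', 'region', 'medicine']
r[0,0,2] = 'reflection'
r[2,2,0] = 'tennis'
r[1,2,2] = 'medicine'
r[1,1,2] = 'region'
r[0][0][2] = 'reflection'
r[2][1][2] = 'village'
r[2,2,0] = 'tennis'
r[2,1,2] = 'village'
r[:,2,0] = ['discussion', 'meal', 'tennis']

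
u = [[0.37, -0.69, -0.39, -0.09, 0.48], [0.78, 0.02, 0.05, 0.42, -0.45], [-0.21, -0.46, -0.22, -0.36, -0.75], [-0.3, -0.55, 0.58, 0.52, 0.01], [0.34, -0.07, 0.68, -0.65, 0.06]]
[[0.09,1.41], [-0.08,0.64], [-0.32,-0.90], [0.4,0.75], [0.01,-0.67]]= u @ [[-0.08, 0.76], [-0.14, -0.9], [0.27, -0.33], [0.27, 1.28], [0.32, 1.02]]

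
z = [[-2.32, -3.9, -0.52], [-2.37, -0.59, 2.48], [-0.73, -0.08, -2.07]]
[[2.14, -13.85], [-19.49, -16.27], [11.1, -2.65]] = z @ [[2.12, 5.97], [-1.0, 0.11], [-6.07, -0.83]]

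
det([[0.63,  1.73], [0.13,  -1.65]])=-1.264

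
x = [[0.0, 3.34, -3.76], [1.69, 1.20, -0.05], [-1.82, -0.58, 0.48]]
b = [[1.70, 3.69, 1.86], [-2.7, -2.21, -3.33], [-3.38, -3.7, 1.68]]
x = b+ [[-1.70, -0.35, -5.62], [4.39, 3.41, 3.28], [1.56, 3.12, -1.20]]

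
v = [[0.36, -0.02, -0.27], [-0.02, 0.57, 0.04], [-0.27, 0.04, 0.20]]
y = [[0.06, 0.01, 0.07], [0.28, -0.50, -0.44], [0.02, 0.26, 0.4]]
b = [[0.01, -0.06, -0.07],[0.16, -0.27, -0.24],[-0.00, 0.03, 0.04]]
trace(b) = -0.22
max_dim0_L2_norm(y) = 0.6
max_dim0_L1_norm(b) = 0.36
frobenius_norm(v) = 0.80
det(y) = -0.00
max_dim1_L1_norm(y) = 1.22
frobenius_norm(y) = 0.87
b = v @ y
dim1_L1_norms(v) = [0.65, 0.63, 0.51]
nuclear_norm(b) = 0.44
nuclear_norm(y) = 1.06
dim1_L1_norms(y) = [0.14, 1.22, 0.68]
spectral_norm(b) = 0.41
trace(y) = -0.04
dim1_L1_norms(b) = [0.14, 0.67, 0.07]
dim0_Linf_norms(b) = [0.16, 0.27, 0.24]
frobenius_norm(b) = 0.41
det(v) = -0.00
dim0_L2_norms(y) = [0.29, 0.56, 0.6]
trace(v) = 1.13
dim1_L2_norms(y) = [0.09, 0.72, 0.48]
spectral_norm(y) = 0.84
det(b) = 0.00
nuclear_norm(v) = 1.13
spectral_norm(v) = 0.61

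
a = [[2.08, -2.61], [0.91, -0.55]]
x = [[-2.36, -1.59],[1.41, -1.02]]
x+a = [[-0.28,  -4.20], [2.32,  -1.57]]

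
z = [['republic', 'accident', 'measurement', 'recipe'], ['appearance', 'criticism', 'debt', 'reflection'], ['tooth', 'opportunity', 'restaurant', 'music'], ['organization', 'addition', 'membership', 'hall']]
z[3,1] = 'addition'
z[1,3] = 'reflection'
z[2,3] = 'music'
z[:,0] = ['republic', 'appearance', 'tooth', 'organization']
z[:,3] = ['recipe', 'reflection', 'music', 'hall']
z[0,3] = 'recipe'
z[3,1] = 'addition'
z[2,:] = ['tooth', 'opportunity', 'restaurant', 'music']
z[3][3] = 'hall'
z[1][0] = 'appearance'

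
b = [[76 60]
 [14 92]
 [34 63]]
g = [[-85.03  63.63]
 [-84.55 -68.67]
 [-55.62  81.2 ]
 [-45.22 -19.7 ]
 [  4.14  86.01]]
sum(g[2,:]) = 25.580000000000005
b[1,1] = 92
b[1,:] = [14, 92]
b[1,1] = 92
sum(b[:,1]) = 215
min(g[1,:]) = -84.55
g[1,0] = -84.55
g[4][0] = 4.14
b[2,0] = 34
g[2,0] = -55.62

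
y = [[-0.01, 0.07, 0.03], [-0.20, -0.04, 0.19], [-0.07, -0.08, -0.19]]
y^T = [[-0.01, -0.2, -0.07], [0.07, -0.04, -0.08], [0.03, 0.19, -0.19]]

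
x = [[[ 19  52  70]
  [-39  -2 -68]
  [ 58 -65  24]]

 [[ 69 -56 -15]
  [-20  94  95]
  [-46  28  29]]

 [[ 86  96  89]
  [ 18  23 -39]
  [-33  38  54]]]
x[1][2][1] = 28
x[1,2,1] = 28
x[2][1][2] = -39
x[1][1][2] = 95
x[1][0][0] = 69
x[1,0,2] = -15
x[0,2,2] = 24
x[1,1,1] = 94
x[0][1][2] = -68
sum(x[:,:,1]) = 208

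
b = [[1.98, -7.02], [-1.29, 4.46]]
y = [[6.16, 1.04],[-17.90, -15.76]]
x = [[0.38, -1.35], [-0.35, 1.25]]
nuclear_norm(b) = 8.67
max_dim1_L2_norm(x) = 1.4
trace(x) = 1.63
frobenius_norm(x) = 1.91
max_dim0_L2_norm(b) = 8.32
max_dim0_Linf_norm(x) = 1.35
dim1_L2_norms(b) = [7.29, 4.64]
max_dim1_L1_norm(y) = 33.66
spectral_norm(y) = 24.44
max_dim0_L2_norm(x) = 1.84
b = y @ x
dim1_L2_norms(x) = [1.4, 1.3]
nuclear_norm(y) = 27.65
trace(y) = -9.60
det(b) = -0.23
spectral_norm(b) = 8.65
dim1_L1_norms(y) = [7.2, 33.66]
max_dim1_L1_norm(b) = 9.0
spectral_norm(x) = 1.91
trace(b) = 6.44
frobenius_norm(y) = 24.65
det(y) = -78.47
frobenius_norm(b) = 8.65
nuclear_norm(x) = 1.91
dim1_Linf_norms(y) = [6.16, 17.9]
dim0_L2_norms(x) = [0.52, 1.84]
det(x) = 0.00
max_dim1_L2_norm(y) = 23.85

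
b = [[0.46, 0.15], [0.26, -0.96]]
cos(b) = [[0.88, 0.03], [0.06, 0.56]]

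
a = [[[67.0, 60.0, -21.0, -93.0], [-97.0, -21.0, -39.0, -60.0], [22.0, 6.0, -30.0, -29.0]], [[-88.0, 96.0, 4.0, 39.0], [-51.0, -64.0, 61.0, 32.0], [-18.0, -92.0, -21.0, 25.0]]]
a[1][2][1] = -92.0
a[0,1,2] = -39.0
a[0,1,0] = -97.0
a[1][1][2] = 61.0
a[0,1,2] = -39.0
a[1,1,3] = 32.0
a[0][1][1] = -21.0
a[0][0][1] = 60.0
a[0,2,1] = 6.0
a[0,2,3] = -29.0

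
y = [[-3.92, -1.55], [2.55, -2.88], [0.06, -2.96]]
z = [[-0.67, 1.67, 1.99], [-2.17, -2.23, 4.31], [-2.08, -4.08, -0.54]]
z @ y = [[7.0, -9.66],[3.08, -2.97],[-2.28, 16.57]]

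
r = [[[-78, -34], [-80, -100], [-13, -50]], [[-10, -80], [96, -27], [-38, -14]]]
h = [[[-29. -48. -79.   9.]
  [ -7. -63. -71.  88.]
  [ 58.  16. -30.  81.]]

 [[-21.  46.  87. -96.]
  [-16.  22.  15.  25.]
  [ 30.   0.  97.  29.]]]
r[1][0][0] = -10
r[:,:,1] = [[-34, -100, -50], [-80, -27, -14]]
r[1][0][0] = -10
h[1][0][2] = 87.0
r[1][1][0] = 96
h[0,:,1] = [-48.0, -63.0, 16.0]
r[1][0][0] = -10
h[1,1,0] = -16.0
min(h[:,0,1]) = -48.0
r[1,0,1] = -80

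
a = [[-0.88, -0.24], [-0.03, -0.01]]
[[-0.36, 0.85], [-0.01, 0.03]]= a@[[0.89, -0.92],  [-1.75, -0.16]]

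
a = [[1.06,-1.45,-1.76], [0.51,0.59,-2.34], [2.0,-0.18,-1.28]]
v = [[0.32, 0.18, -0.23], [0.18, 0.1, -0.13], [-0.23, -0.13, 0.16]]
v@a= [[-0.03,  -0.32,  -0.69], [-0.02,  -0.18,  -0.38], [0.01,  0.23,  0.5]]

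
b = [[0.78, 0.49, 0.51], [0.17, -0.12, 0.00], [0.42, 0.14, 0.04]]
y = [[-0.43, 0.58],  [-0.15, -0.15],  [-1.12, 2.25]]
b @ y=[[-0.98, 1.53], [-0.06, 0.12], [-0.25, 0.31]]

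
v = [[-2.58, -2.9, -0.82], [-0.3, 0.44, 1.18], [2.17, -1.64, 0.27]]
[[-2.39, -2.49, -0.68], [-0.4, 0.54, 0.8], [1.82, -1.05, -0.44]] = v@[[0.90, 0.06, -0.13], [0.06, 0.75, 0.19], [-0.13, 0.19, 0.57]]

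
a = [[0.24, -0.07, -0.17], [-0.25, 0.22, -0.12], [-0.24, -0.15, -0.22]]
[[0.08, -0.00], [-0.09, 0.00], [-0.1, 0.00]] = a@[[0.36, -0.02], [0.03, -0.0], [0.04, -0.00]]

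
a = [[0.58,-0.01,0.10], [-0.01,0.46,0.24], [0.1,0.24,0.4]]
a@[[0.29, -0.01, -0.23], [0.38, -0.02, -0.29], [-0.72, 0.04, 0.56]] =[[0.09, -0.0, -0.07], [-0.0, 0.00, 0.0], [-0.17, 0.01, 0.13]]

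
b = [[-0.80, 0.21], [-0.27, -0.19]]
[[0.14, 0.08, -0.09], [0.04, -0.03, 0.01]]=b @ [[-0.17, -0.05, 0.07], [0.01, 0.21, -0.17]]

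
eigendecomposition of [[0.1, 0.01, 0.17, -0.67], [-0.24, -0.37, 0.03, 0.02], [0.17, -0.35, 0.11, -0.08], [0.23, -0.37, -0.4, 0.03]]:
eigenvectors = [[(-0.45+0j),0.68+0.00j,(0.68-0j),(-0.69+0j)],[(-0.66+0j),-0.19+0.20j,(-0.19-0.2j),(0.19+0j)],[(-0.32+0j),-0.13-0.33j,-0.13+0.33j,(-0.69+0j)],[-0.50+0.00j,(0.07-0.58j),0.07+0.58j,0.13+0.00j]]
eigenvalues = [(-0.5+0j), (-0.01+0.49j), (-0.01-0.49j), (0.39+0j)]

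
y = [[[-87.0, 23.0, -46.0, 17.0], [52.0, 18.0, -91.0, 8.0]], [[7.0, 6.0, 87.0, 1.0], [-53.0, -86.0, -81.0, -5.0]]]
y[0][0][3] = 17.0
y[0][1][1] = 18.0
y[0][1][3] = 8.0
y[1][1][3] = -5.0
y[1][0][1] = 6.0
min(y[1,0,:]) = 1.0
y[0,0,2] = -46.0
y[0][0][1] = 23.0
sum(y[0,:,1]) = 41.0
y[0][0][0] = -87.0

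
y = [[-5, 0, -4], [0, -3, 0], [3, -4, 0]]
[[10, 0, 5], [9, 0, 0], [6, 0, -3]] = y@[[-2, 0, -1], [-3, 0, 0], [0, 0, 0]]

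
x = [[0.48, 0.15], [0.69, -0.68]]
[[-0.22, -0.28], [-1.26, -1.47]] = x @ [[-0.78, -0.96],[1.06, 1.19]]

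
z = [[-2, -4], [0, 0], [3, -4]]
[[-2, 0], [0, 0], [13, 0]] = z @ [[3, 0], [-1, 0]]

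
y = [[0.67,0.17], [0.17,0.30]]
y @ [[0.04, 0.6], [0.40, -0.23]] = [[0.09, 0.36],[0.13, 0.03]]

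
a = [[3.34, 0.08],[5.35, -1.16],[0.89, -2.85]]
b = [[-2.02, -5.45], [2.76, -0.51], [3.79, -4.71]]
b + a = [[1.32,  -5.37], [8.11,  -1.67], [4.68,  -7.56]]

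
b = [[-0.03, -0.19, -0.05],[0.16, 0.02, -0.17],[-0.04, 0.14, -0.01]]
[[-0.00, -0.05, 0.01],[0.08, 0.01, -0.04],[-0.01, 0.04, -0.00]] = b @ [[0.31,-0.0,-0.15], [-0.00,0.25,-0.04], [-0.15,-0.04,0.08]]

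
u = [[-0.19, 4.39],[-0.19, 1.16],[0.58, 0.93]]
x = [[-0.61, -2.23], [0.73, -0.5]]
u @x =[[3.32, -1.77], [0.96, -0.16], [0.33, -1.76]]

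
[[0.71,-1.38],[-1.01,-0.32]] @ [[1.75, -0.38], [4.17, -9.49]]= [[-4.51, 12.83], [-3.10, 3.42]]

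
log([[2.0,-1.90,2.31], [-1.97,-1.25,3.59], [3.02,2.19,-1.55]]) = [[(1.32+0.49j), (0.06+0.63j), -0.17-0.83j], [0.45+0.93j, (0.88+1.19j), -0.65-1.57j], [0.10-0.86j, -0.61-1.10j, (1.13+1.46j)]]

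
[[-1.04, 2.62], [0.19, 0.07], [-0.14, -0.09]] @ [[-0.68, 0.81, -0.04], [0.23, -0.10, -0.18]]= [[1.31, -1.1, -0.43], [-0.11, 0.15, -0.02], [0.07, -0.10, 0.02]]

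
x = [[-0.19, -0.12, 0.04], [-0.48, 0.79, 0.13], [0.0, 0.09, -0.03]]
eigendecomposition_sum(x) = [[0.04,  -0.09,  -0.01], [-0.37,  0.81,  0.10], [-0.04,  0.08,  0.01]] + [[-0.23, -0.03, 0.06],  [-0.11, -0.02, 0.03],  [0.04, 0.01, -0.01]] + [[-0.00, 0.00, -0.01],[0.0, -0.0, 0.00],[-0.01, 0.00, -0.03]]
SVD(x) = [[-0.0, 0.97, 0.23],[-1.0, 0.02, -0.08],[-0.08, -0.23, 0.97]] @ diag([0.9362721248390851, 0.23442575856036074, 0.030644281239800054]) @ [[0.51,  -0.85,  -0.14], [-0.82,  -0.53,  0.2], [-0.25,  0.01,  -0.97]]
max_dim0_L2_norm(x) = 0.8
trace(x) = 0.57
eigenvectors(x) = [[-0.11, -0.89, 0.25],[0.99, -0.43, -0.01],[0.10, 0.17, 0.97]]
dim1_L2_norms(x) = [0.23, 0.93, 0.09]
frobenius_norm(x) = 0.97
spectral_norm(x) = 0.94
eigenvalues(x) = [0.86, -0.26, -0.03]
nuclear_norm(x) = 1.20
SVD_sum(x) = [[-0.00, 0.0, 0.00], [-0.48, 0.79, 0.13], [-0.04, 0.06, 0.01]] + [[-0.19, -0.12, 0.05], [-0.00, -0.00, 0.0], [0.04, 0.03, -0.01]] + [[-0.00, 0.00, -0.01], [0.00, -0.00, 0.0], [-0.01, 0.00, -0.03]]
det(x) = 0.01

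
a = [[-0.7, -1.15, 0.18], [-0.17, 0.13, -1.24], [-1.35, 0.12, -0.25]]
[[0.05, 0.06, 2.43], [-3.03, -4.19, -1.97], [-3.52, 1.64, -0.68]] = a @ [[2.14, -1.77, 0.08], [-1.03, 1.62, -1.95], [2.04, 3.79, 1.37]]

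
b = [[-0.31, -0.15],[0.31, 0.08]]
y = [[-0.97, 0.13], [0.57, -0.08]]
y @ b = [[0.34, 0.16], [-0.20, -0.09]]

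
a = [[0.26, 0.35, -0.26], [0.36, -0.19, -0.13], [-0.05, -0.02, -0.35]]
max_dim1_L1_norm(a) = 0.87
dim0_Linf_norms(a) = [0.36, 0.35, 0.35]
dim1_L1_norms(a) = [0.87, 0.68, 0.42]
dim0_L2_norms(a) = [0.45, 0.4, 0.45]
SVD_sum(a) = [[0.29,0.16,-0.33],[0.16,0.09,-0.18],[0.13,0.07,-0.15]] + [[-0.09, 0.14, -0.01], [0.19, -0.29, 0.03], [-0.02, 0.03, -0.0]] + [[0.06, 0.05, 0.08],[0.01, 0.01, 0.01],[-0.16, -0.13, -0.20]]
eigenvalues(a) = [0.47, -0.39, -0.36]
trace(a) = -0.28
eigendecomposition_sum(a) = [[0.36, 0.19, -0.14], [0.20, 0.11, -0.08], [-0.03, -0.01, 0.01]] + [[-0.10, 0.16, -0.12], [0.14, -0.23, 0.17], [-0.05, 0.08, -0.06]] + [[0.00,-0.0,-0.0], [0.02,-0.07,-0.22], [0.03,-0.09,-0.30]]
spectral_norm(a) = 0.57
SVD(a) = [[-0.82, 0.43, -0.38], [-0.44, -0.90, -0.07], [-0.37, 0.11, 0.92]] @ diag([0.5675250493851031, 0.3865321215092251, 0.3069336041589677]) @ [[-0.62, -0.35, 0.7], [-0.56, 0.83, -0.09], [-0.55, -0.45, -0.71]]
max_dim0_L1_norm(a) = 0.74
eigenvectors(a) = [[0.87, 0.54, 0.0], [0.49, -0.79, 0.59], [-0.06, 0.29, 0.8]]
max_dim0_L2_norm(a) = 0.45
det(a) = 0.07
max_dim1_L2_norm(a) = 0.51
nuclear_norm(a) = 1.26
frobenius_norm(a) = 0.75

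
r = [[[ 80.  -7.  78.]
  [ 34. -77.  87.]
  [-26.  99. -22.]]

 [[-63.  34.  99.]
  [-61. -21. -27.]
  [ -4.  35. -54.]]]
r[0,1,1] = -77.0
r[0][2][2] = -22.0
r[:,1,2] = [87.0, -27.0]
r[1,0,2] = 99.0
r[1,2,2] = -54.0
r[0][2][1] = 99.0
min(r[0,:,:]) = -77.0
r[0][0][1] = -7.0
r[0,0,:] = [80.0, -7.0, 78.0]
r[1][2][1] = 35.0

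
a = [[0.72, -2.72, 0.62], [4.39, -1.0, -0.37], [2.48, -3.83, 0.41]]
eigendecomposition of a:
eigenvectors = [[-0.45-0.08j, -0.45+0.08j, (0.12+0j)], [-0.32+0.46j, (-0.32-0.46j), 0.26+0.00j], [-0.69+0.00j, -0.69-0.00j, (0.96+0j)]]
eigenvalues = [(0.23+2.87j), (0.23-2.87j), (-0.34+0j)]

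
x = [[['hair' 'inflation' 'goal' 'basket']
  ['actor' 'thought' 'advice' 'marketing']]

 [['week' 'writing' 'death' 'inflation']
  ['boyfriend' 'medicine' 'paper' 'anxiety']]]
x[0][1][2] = 'advice'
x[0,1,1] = 'thought'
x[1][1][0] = 'boyfriend'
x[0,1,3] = 'marketing'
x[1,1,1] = 'medicine'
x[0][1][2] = 'advice'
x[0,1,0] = 'actor'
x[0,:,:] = [['hair', 'inflation', 'goal', 'basket'], ['actor', 'thought', 'advice', 'marketing']]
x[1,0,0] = 'week'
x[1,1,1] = 'medicine'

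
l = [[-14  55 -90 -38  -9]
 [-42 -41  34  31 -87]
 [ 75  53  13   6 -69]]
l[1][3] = 31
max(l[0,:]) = 55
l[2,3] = 6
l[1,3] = 31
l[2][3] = 6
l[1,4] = -87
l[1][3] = 31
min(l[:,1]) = -41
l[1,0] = -42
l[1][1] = -41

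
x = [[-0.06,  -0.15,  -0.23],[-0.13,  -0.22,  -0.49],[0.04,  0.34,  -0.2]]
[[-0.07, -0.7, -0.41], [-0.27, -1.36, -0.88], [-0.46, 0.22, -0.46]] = x @ [[1.28, 1.46, -0.52], [-1.09, 1.49, -0.13], [0.7, 1.71, 2.0]]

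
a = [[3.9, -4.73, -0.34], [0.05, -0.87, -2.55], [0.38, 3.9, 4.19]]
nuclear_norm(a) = 12.90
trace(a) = 7.22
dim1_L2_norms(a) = [6.14, 2.69, 5.74]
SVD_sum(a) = [[1.71,-4.26,-2.58], [0.64,-1.59,-0.96], [-1.65,4.11,2.49]] + [[2.13, -0.52, 2.28], [-1.12, 0.27, -1.2], [1.77, -0.43, 1.9]] + [[0.06, 0.05, -0.04],[0.53, 0.45, -0.39],[0.26, 0.22, -0.19]]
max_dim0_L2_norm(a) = 6.19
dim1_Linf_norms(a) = [4.73, 2.55, 4.19]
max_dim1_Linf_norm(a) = 4.73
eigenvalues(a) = [(4.27+0j), (1.47+2.2j), (1.47-2.2j)]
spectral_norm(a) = 7.58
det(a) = 29.96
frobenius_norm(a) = 8.82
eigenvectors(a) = [[(-0.98+0j), (-0.65+0j), -0.65-0.00j], [(0.09+0j), (-0.37+0.3j), (-0.37-0.3j)], [(-0.2+0j), (0.59+0.05j), 0.59-0.05j]]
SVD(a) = [[-0.69,0.71,0.10],[-0.26,-0.37,0.89],[0.67,0.59,0.45]] @ diag([7.5760324006973265, 4.436185220806363, 0.8915681411331009]) @ [[-0.33, 0.81, 0.49], [0.67, -0.17, 0.72], [0.66, 0.56, -0.49]]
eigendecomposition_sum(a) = [[3.49+0.00j, (-0.58-0j), (3.48+0j)], [(-0.33+0j), 0.05+0.00j, -0.32+0.00j], [0.72+0.00j, (-0.12-0j), 0.72+0.00j]] + [[(0.2+0.15j), (-2.08+1.61j), (-1.91-0.02j)],[0.19-0.00j, -0.46+1.88j, (-1.11+0.87j)],[-0.17-0.16j, 2.01-1.30j, (1.73+0.16j)]] + [[0.20-0.15j, (-2.08-1.61j), -1.91+0.02j], [0.19+0.00j, (-0.46-1.88j), (-1.11-0.87j)], [-0.17+0.16j, (2.01+1.3j), (1.73-0.16j)]]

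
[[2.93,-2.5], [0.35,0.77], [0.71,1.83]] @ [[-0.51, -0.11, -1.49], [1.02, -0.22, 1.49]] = [[-4.04, 0.23, -8.09], [0.61, -0.21, 0.63], [1.50, -0.48, 1.67]]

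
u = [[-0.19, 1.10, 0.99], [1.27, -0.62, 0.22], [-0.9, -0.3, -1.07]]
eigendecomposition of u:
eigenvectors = [[-0.53, -0.41, -0.08], [-0.67, 0.81, -0.64], [0.53, -0.41, 0.76]]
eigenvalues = [0.21, -1.37, -0.72]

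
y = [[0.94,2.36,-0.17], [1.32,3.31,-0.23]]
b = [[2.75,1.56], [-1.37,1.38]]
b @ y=[[4.64, 11.65, -0.83], [0.53, 1.33, -0.08]]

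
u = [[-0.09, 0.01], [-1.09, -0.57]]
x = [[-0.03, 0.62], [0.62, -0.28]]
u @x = [[0.01,-0.06],  [-0.32,-0.52]]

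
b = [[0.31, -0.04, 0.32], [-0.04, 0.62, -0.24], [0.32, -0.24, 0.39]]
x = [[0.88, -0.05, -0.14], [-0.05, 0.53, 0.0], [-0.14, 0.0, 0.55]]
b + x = [[1.19, -0.09, 0.18], [-0.09, 1.15, -0.24], [0.18, -0.24, 0.94]]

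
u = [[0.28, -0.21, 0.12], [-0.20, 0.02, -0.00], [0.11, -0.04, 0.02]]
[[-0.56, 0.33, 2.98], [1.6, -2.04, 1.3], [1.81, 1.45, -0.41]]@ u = [[0.1, 0.01, -0.01], [1.0, -0.43, 0.22], [0.17, -0.33, 0.21]]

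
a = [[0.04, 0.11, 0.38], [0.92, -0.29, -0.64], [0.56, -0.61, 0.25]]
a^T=[[0.04, 0.92, 0.56], [0.11, -0.29, -0.61], [0.38, -0.64, 0.25]]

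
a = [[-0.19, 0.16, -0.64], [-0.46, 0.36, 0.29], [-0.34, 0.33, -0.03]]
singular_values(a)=[0.79, 0.7, 0.04]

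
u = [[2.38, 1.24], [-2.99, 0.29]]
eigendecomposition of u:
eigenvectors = [[(0.29+0.45j), (0.29-0.45j)], [(-0.84+0j), -0.84-0.00j]]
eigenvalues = [(1.34+1.62j), (1.34-1.62j)]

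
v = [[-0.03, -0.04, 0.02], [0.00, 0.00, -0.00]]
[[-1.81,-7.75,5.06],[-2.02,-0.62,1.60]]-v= [[-1.78, -7.71, 5.04], [-2.02, -0.62, 1.60]]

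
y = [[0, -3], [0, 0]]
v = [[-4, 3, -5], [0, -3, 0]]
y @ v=[[0, 9, 0], [0, 0, 0]]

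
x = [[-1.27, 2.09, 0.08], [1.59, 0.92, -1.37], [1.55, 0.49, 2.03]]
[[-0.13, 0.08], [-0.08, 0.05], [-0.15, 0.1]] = x @ [[-0.03, 0.02], [-0.08, 0.05], [-0.03, 0.02]]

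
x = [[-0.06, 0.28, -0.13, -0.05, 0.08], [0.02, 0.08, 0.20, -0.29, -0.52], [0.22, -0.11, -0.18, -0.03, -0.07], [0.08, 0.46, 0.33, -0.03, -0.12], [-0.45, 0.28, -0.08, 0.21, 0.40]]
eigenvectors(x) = [[(0.09-0.33j), 0.09+0.33j, -0.24-0.35j, -0.24+0.35j, 0.16+0.00j], [(0.65+0j), 0.65-0.00j, (-0.02-0.42j), (-0.02+0.42j), -0.09+0.00j], [-0.10+0.04j, -0.10-0.04j, (-0.13+0.01j), -0.13-0.01j, (0.47+0j)], [0.17-0.56j, (0.17+0.56j), (-0.78+0j), -0.78-0.00j, -0.68+0.00j], [-0.13-0.29j, (-0.13+0.29j), (0.15+0.01j), 0.15-0.01j, 0.53+0.00j]]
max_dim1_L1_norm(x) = 1.42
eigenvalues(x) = [(0.08+0.49j), (0.08-0.49j), (0.09+0.28j), (0.09-0.28j), (-0.12+0j)]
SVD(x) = [[-0.17, -0.27, 0.26, -0.78, -0.48], [0.62, -0.35, -0.59, -0.33, 0.19], [0.15, 0.31, 0.44, -0.42, 0.71], [0.17, -0.77, 0.51, 0.3, 0.16], [-0.73, -0.35, -0.35, -0.12, 0.45]] @ diag([0.883322676825806, 0.6974137896633332, 0.3144778641519043, 0.2714285024948178, 0.04674714520265354]) @ [[0.45, -0.16, 0.26, -0.38, -0.75], [0.25, -0.84, -0.45, 0.08, 0.13], [0.85, 0.37, -0.11, 0.18, 0.31], [0.09, -0.34, 0.81, 0.42, 0.20], [-0.05, 0.1, -0.23, 0.8, -0.54]]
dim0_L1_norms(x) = [0.83, 1.21, 0.92, 0.61, 1.19]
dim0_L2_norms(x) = [0.51, 0.62, 0.45, 0.36, 0.68]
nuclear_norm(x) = 2.21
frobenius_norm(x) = 1.20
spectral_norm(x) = 0.88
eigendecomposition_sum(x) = [[(-0.2-0.03j), 0.18+0.02j, 0.09-0.11j, (0.06+0.06j), 0.09+0.19j], [-0.05-0.38j, (0.05+0.33j), (0.24+0.1j), (-0.08+0.14j), (-0.29+0.26j)], [0.03+0.05j, -0.03-0.05j, -0.04+0.00j, -0.03j, (0.03-0.06j)], [(-0.34-0.06j), (0.29+0.05j), 0.15-0.18j, (0.1+0.11j), (0.15+0.32j)], [(-0.16+0.1j), 0.14-0.09j, (-0-0.13j), (0.08+0.01j), 0.18+0.08j]] + [[-0.20+0.03j, 0.18-0.02j, (0.09+0.11j), (0.06-0.06j), (0.09-0.19j)], [-0.05+0.38j, (0.05-0.33j), (0.24-0.1j), (-0.08-0.14j), (-0.29-0.26j)], [0.03-0.05j, -0.03+0.05j, -0.04-0.00j, 0.00+0.03j, 0.03+0.06j], [(-0.34+0.06j), 0.29-0.05j, 0.15+0.18j, 0.10-0.11j, (0.15-0.32j)], [-0.16-0.10j, 0.14+0.09j, -0.00+0.13j, 0.08-0.01j, 0.18-0.08j]] + [[(0.17+0.15j), -0.03-0.03j, (-0.14+0.06j), -0.09-0.02j, -0.05-0.13j], [(0.06+0.21j), (-0.01-0.04j), -0.14-0.02j, (-0.06-0.06j), 0.03-0.13j], [0.06-0.02j, (-0.01+0j), -0.00+0.05j, (-0.02+0.02j), (-0.04-0.01j)], [0.40-0.10j, -0.08+0.01j, -0.05+0.27j, (-0.12+0.11j), -0.24-0.06j], [-0.08+0.02j, 0.02-0.00j, 0.01-0.05j, 0.02-0.02j, (0.05+0.01j)]] + [[0.17-0.15j, -0.03+0.03j, -0.14-0.06j, (-0.09+0.02j), (-0.05+0.13j)], [(0.06-0.21j), (-0.01+0.04j), (-0.14+0.02j), (-0.06+0.06j), 0.03+0.13j], [0.06+0.02j, (-0.01-0j), (-0-0.05j), (-0.02-0.02j), -0.04+0.01j], [0.40+0.10j, (-0.08-0.01j), (-0.05-0.27j), (-0.12-0.11j), (-0.24+0.06j)], [(-0.08-0.02j), 0.02+0.00j, (0.01+0.05j), (0.02+0.02j), 0.05-0.01j]] + [[(0.01-0j), (-0.01-0j), (-0.03-0j), (-0-0j), -0.01-0.00j], [(-0+0j), 0.00+0.00j, 0.02+0.00j, 0.00+0.00j, 0.01+0.00j], [0.03-0.00j, -0.03-0.00j, -0.09-0.00j, -0.00-0.00j, -0.04-0.00j], [-0.04+0.00j, 0.04+0.00j, (0.13+0j), 0j, 0.06+0.00j], [(0.03-0j), (-0.03-0j), -0.10-0.00j, -0.00-0.00j, (-0.05-0j)]]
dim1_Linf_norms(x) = [0.28, 0.52, 0.22, 0.46, 0.45]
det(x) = -0.00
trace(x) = 0.21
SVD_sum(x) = [[-0.07, 0.02, -0.04, 0.06, 0.11], [0.25, -0.09, 0.15, -0.21, -0.41], [0.06, -0.02, 0.04, -0.05, -0.10], [0.07, -0.02, 0.04, -0.06, -0.11], [-0.29, 0.1, -0.17, 0.25, 0.48]] + [[-0.05, 0.16, 0.08, -0.01, -0.02], [-0.06, 0.20, 0.11, -0.02, -0.03], [0.05, -0.18, -0.1, 0.02, 0.03], [-0.13, 0.45, 0.24, -0.04, -0.07], [-0.06, 0.21, 0.11, -0.02, -0.03]] + [[0.07, 0.03, -0.01, 0.01, 0.03],[-0.16, -0.07, 0.02, -0.03, -0.06],[0.12, 0.05, -0.02, 0.02, 0.04],[0.14, 0.06, -0.02, 0.03, 0.05],[-0.09, -0.04, 0.01, -0.02, -0.03]] + [[-0.02,0.07,-0.17,-0.09,-0.04],[-0.01,0.03,-0.07,-0.04,-0.02],[-0.01,0.04,-0.09,-0.05,-0.02],[0.01,-0.03,0.07,0.03,0.02],[-0.0,0.01,-0.03,-0.01,-0.01]] + [[0.00,-0.00,0.01,-0.02,0.01], [-0.00,0.0,-0.00,0.01,-0.00], [-0.00,0.00,-0.01,0.03,-0.02], [-0.00,0.0,-0.0,0.01,-0.0], [-0.0,0.00,-0.00,0.02,-0.01]]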